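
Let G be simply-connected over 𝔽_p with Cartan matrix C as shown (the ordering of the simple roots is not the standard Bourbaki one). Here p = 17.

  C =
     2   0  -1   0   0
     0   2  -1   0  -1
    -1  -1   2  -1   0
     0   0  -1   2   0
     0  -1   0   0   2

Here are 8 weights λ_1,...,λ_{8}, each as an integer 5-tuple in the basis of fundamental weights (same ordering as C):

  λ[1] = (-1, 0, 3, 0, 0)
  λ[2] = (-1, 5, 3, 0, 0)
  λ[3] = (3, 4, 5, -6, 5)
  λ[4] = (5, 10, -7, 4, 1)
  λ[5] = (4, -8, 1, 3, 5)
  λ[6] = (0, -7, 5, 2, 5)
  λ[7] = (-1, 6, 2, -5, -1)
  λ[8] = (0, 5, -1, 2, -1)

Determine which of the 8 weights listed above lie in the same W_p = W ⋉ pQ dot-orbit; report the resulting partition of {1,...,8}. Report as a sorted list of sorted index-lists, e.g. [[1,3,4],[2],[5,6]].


D_5 Cartan matrix, 5 simple roots permuted; ρ=(1,1,1,1,1).

Each λ_j+ρ reduced to Ā_17; 5-tuples below use C's row order:

  λ_1+ρ ↦ (0, 1, 4, 1, 1);  λ_2+ρ ↦ (0, 1, 4, 1, 1);  λ_3+ρ ↦ (0, 1, 4, 1, 1);  λ_4+ρ ↦ (0, 1, 4, 1, 1);  λ_5+ρ ↦ (0, 1, 4, 1, 1);  λ_6+ρ ↦ (1, 6, 0, 3, 0);  λ_7+ρ ↦ (1, 6, 0, 3, 0);  λ_8+ρ ↦ (1, 6, 0, 3, 0)

2 distinct reps among the 8 weights ⇒ 2 W_17-linkage classes:

[[1, 2, 3, 4, 5], [6, 7, 8]]


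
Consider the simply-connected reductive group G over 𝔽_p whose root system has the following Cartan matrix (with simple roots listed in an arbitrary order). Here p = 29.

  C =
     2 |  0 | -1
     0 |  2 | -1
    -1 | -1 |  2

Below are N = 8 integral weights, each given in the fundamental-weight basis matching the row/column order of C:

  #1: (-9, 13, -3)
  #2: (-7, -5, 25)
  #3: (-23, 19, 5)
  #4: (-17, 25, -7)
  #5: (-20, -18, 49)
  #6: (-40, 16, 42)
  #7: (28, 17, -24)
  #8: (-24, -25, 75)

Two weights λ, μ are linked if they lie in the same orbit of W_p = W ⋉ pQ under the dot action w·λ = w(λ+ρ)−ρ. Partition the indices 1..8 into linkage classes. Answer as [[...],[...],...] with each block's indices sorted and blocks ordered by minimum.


A_3 Cartan matrix, 3 simple roots permuted; ρ=(1,1,1).

Alcove-folded reps (p=29, 8 weights, presented ϖ-order):

  [1] (2, 4, 8)
  [2] (6, 4, 16)
  [3] (6, 4, 16)
  [4] (6, 4, 16)
  [5] (2, 4, 8)
  [6] (2, 4, 8)
  [7] (6, 5, 18)
  [8] (6, 5, 18)

Partition of {1..8} into 3 W_29-dot-orbits:

[[1, 5, 6], [2, 3, 4], [7, 8]]


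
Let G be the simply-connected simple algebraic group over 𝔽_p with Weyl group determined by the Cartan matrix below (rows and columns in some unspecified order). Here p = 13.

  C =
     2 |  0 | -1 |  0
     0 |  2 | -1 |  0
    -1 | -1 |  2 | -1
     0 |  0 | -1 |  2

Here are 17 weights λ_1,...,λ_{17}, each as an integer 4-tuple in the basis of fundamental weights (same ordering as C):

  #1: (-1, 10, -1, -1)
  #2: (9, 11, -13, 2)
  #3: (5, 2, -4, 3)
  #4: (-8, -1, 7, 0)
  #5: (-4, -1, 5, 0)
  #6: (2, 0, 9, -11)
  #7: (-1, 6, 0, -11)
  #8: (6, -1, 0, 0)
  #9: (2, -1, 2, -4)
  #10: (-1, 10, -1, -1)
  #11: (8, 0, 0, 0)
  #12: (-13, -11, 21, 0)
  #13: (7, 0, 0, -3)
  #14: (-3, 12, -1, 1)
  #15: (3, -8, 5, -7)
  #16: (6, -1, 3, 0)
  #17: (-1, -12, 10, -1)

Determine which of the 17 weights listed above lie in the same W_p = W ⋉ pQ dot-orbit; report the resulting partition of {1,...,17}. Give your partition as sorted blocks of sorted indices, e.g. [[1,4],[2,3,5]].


Type D_4, rank 4, |W|=192; reorder rows/cols to standard.

λ_j+ρ reflected into Ā_13 (⟨·,θ^∨⟩≤13); 4-tuples as given:

  1: (0, 11, 0, 0);  2: (2, 0, 1, 9);  3: (3, 0, 3, 1);  4: (7, 0, 1, 1);  5: (3, 0, 3, 1);  6: (2, 0, 1, 9);  7: (7, 0, 1, 1);  8: (7, 0, 1, 1);  9: (3, 0, 0, 3);  10: (0, 11, 0, 0);  11: (9, 1, 1, 1);  12: (2, 0, 1, 9);  13: (7, 0, 1, 1);  14: (0, 11, 0, 0);  15: (3, 0, 3, 1);  16: (7, 0, 1, 1);  17: (0, 11, 0, 0)

These 17 weights hit 6 W_13-dot-orbits; sizes (4, 3, 3, 5, 1, 1):

[[1, 10, 14, 17], [2, 6, 12], [3, 5, 15], [4, 7, 8, 13, 16], [9], [11]]


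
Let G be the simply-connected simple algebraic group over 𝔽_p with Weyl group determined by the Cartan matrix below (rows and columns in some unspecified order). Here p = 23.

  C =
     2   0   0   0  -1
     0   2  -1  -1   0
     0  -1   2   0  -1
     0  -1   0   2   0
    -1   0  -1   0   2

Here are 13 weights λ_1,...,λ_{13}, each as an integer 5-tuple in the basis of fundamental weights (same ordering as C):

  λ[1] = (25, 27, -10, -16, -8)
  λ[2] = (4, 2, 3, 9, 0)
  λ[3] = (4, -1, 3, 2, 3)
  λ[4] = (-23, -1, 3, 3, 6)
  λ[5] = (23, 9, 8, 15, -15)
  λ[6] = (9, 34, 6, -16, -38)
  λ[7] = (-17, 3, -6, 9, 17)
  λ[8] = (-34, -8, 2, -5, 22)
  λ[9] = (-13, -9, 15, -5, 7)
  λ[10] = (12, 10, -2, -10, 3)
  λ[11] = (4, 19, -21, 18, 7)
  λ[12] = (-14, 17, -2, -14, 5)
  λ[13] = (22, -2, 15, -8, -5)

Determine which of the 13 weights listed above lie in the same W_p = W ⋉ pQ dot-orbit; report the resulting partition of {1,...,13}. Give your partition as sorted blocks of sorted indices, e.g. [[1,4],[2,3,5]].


C ↔ A_5 under row/col permutation; |W(A_5)| = 720.

Folding the 13 weights λ_j+ρ into Ā_23 (reps in the given 5-coord order):

  λ_1 → (5, 0, 4, 3, 4);  λ_2 → (5, 3, 4, 10, 1);  λ_3 → (5, 0, 4, 3, 4);  λ_4 → (7, 4, 0, 7, 4);  λ_5 → (9, 1, 1, 5, 3);  λ_6 → (5, 0, 4, 3, 4);  λ_7 → (9, 1, 1, 5, 3);  λ_8 → (5, 0, 4, 3, 4);  λ_9 → (7, 4, 0, 7, 4);  λ_10 → (9, 1, 1, 5, 3);  λ_11 → (5, 0, 4, 3, 4);  λ_12 → (5, 3, 4, 10, 1);  λ_13 → (7, 4, 0, 7, 4)

4 distinct reps among the 13 weights ⇒ 4 W_23-linkage classes:

[[1, 3, 6, 8, 11], [2, 12], [4, 9, 13], [5, 7, 10]]


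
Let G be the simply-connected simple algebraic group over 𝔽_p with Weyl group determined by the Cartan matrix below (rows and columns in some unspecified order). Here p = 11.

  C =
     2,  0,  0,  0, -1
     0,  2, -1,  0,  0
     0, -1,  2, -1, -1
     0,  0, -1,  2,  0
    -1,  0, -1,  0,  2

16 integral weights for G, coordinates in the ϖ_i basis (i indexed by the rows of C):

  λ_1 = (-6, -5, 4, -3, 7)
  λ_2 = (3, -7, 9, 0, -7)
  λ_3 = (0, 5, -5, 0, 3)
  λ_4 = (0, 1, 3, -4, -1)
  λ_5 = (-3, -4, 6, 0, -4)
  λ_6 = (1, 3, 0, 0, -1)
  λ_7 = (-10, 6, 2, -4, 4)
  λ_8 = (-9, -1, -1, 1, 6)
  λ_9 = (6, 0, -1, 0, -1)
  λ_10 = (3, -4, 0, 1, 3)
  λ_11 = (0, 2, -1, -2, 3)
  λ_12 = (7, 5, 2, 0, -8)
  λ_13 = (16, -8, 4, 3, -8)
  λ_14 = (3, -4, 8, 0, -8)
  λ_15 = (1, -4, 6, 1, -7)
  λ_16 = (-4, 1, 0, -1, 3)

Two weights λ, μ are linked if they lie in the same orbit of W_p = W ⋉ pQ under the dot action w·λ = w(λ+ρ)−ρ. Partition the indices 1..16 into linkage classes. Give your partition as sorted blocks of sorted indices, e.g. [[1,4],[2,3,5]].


Cartan matrix: type D_5 (|W|=1920); un-permuting the 5 rows.

Ā_11 reps of the 16 weights (D_5, coords as presented):

  1: (3, 2, 1, 0, 1)
  2: (2, 4, 1, 1, 0)
  3: (1, 2, 1, 3, 0)
  4: (1, 2, 1, 3, 0)
  5: (3, 2, 1, 0, 1)
  6: (2, 4, 1, 1, 0)
  7: (1, 2, 1, 0, 3)
  8: (7, 1, 0, 1, 0)
  9: (7, 1, 0, 1, 0)
  10: (4, 1, 2, 0, 0)
  11: (1, 2, 1, 0, 3)
  12: (1, 2, 1, 3, 0)
  13: (2, 4, 1, 1, 0)
  14: (3, 2, 1, 0, 1)
  15: (4, 1, 2, 0, 0)
  16: (3, 2, 1, 0, 1)

The 16 indices split into 6 linkage classes (same alcove rep ⇔ same W_11-dot-orbit):

[[1, 5, 14, 16], [2, 6, 13], [3, 4, 12], [7, 11], [8, 9], [10, 15]]


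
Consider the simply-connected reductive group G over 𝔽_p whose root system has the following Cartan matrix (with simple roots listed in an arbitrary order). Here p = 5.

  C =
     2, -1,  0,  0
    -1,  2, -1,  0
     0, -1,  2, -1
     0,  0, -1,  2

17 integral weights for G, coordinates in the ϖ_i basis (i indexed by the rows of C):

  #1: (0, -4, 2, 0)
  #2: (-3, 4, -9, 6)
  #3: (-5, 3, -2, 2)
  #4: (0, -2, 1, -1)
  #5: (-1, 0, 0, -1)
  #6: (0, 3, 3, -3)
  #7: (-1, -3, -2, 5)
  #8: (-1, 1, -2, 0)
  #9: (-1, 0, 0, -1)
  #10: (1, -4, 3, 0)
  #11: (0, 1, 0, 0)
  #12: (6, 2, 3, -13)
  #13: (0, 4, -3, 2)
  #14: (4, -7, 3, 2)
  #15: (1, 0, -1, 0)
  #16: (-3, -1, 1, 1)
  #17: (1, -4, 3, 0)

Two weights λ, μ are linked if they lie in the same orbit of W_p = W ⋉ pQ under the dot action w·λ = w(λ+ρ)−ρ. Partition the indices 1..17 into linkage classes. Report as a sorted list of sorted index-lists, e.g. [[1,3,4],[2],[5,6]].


Type A_4, rank 4, |W|=120; reorder rows/cols to standard.

Each λ_j+ρ reduced to Ā_5; 4-tuples below use C's row order:

  λ_1+ρ ↦ (2, 1, 0, 1);  λ_2+ρ ↦ (0, 2, 0, 2);  λ_3+ρ ↦ (2, 1, 0, 1);  λ_4+ρ ↦ (0, 1, 1, 0);  λ_5+ρ ↦ (0, 1, 1, 0);  λ_6+ρ ↦ (2, 1, 0, 1);  λ_7+ρ ↦ (0, 2, 0, 2);  λ_8+ρ ↦ (0, 1, 1, 0);  λ_9+ρ ↦ (0, 1, 1, 0);  λ_10+ρ ↦ (1, 2, 1, 1);  λ_11+ρ ↦ (1, 2, 1, 1);  λ_12+ρ ↦ (0, 2, 0, 2);  λ_13+ρ ↦ (1, 2, 1, 1);  λ_14+ρ ↦ (1, 2, 1, 1);  λ_15+ρ ↦ (2, 1, 0, 1);  λ_16+ρ ↦ (0, 2, 0, 2);  λ_17+ρ ↦ (1, 2, 1, 1)

4 distinct reps among the 17 weights ⇒ 4 W_5-linkage classes:

[[1, 3, 6, 15], [2, 7, 12, 16], [4, 5, 8, 9], [10, 11, 13, 14, 17]]


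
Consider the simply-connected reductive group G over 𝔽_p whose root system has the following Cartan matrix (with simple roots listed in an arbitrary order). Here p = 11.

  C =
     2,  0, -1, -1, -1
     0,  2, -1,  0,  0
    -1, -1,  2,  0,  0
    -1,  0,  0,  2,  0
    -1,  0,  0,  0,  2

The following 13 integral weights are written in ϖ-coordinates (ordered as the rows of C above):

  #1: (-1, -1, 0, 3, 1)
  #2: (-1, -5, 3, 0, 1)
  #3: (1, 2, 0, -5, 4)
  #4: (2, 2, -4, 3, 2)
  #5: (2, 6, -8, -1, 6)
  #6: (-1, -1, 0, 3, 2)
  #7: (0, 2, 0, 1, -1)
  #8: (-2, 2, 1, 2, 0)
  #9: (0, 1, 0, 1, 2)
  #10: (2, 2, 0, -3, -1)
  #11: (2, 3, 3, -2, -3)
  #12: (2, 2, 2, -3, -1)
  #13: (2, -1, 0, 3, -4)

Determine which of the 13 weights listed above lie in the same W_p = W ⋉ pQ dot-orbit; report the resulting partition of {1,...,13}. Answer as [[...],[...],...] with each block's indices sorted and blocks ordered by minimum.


D_5 Cartan matrix, 5 simple roots permuted; ρ=(1,1,1,1,1).

Folding the 13 weights λ_j+ρ into Ā_11 (reps in the given 5-coord order):

  λ_1 → (0, 0, 1, 4, 2);  λ_2 → (0, 4, 0, 1, 2);  λ_3 → (1, 2, 1, 2, 3);  λ_4 → (0, 0, 1, 4, 3);  λ_5 → (0, 0, 1, 4, 3);  λ_6 → (0, 0, 1, 4, 3);  λ_7 → (1, 3, 1, 2, 0);  λ_8 → (1, 3, 1, 2, 0);  λ_9 → (1, 2, 1, 2, 3);  λ_10 → (1, 3, 1, 2, 0);  λ_11 → (0, 4, 0, 1, 2);  λ_12 → (1, 3, 1, 2, 0);  λ_13 → (0, 0, 1, 4, 3)

Partition of {1..13} into 5 W_11-dot-orbits:

[[1], [2, 11], [3, 9], [4, 5, 6, 13], [7, 8, 10, 12]]


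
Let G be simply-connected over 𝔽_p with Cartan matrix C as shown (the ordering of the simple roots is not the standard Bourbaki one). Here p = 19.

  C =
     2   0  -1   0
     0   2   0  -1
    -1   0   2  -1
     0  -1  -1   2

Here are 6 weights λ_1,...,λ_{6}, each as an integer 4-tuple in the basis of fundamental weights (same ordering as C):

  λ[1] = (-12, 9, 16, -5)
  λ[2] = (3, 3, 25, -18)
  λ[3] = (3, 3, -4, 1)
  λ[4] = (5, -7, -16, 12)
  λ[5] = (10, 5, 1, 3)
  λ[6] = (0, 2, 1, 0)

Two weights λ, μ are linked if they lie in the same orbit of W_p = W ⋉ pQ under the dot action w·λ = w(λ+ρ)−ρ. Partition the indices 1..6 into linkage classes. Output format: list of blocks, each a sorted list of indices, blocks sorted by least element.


Cartan matrix: type A_4 (|W|=120); un-permuting the 4 rows.

Ā_19 reps of the 6 weights (A_4, coords as presented):

  [1] (7, 2, 2, 4)
  [2] (7, 2, 2, 4)
  [3] (1, 3, 2, 1)
  [4] (7, 2, 2, 4)
  [5] (7, 2, 2, 4)
  [6] (1, 3, 2, 1)

2 distinct reps among the 6 weights ⇒ 2 W_19-linkage classes:

[[1, 2, 4, 5], [3, 6]]


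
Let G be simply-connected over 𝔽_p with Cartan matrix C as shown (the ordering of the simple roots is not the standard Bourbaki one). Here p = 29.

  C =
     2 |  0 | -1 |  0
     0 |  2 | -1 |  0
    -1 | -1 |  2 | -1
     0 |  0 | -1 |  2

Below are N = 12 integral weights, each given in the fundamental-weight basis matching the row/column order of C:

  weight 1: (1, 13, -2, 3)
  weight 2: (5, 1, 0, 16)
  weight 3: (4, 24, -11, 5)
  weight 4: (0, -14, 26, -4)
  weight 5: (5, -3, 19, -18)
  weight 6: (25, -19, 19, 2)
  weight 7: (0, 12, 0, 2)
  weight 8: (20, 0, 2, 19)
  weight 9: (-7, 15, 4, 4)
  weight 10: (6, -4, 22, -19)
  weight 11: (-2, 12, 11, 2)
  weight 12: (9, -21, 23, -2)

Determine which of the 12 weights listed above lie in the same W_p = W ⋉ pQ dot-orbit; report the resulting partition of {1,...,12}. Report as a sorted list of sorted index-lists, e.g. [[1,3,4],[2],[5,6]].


Root system D_4: the 4×4 matrix C matches after relabeling.

Ā_29 reps of the 12 weights (D_4, coords as presented):

  [1] (1, 13, 1, 3) · [2] (6, 2, 1, 17) · [3] (5, 15, 1, 4) · [4] (1, 13, 1, 3) · [5] (6, 2, 1, 17) · [6] (6, 2, 1, 17) · [7] (1, 13, 1, 3) · [8] (5, 15, 1, 4) · [9] (5, 15, 1, 4) · [10] (6, 2, 1, 17) · [11] (1, 13, 1, 3) · [12] (5, 15, 1, 4)

Linkage partition of the 12 weights (3 classes, p=29):

[[1, 4, 7, 11], [2, 5, 6, 10], [3, 8, 9, 12]]


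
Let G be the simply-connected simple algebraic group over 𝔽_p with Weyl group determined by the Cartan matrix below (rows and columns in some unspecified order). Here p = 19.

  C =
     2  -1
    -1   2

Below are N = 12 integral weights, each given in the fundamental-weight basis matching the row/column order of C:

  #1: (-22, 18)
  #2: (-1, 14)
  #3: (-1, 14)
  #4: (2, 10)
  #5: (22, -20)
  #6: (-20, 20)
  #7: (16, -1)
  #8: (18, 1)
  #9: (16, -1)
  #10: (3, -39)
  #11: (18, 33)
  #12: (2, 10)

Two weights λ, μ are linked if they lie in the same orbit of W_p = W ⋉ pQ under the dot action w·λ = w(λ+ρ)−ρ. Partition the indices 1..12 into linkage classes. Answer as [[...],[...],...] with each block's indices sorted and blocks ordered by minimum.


Dynkin diagram of C (from the 2 off-diagonal −1 entries): A_2.

Ā_19 reps of the 12 weights (A_2, coords as presented):

  1: (17, 0)
  2: (0, 15)
  3: (0, 15)
  4: (3, 11)
  5: (0, 15)
  6: (17, 0)
  7: (17, 0)
  8: (17, 0)
  9: (17, 0)
  10: (0, 15)
  11: (0, 15)
  12: (3, 11)

Grouping the 12 weights by Ā_19-representative: 3 linkage classes.

[[1, 6, 7, 8, 9], [2, 3, 5, 10, 11], [4, 12]]


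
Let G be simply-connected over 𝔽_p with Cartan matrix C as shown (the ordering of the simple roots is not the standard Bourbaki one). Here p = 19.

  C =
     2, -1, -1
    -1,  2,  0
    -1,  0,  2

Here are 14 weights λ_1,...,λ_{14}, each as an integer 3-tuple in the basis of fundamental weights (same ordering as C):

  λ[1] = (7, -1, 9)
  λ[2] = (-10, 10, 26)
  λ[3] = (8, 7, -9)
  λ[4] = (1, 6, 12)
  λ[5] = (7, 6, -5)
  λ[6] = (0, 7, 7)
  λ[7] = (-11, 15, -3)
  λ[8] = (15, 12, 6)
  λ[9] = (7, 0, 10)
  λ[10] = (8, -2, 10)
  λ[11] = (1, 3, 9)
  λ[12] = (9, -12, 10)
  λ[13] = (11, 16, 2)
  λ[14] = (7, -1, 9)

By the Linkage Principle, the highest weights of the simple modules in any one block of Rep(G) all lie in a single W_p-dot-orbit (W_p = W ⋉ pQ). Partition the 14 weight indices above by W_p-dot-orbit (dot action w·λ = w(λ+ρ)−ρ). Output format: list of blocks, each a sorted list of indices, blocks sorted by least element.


Cartan matrix: type A_3 (|W|=24); un-permuting the 3 rows.

Alcove-folded reps (p=19, 14 weights, presented ϖ-order):

    λ_1 → (8, 0, 10)
    λ_2 → (1, 8, 8)
    λ_3 → (1, 8, 8)
    λ_4 → (2, 4, 10)
    λ_5 → (4, 7, 4)
    λ_6 → (1, 8, 8)
    λ_7 → (2, 4, 10)
    λ_8 → (2, 4, 10)
    λ_9 → (8, 0, 10)
    λ_10 → (8, 0, 10)
    λ_11 → (2, 4, 10)
    λ_12 → (1, 8, 8)
    λ_13 → (2, 4, 10)
    λ_14 → (8, 0, 10)

The 14 indices split into 4 linkage classes (same alcove rep ⇔ same W_19-dot-orbit):

[[1, 9, 10, 14], [2, 3, 6, 12], [4, 7, 8, 11, 13], [5]]


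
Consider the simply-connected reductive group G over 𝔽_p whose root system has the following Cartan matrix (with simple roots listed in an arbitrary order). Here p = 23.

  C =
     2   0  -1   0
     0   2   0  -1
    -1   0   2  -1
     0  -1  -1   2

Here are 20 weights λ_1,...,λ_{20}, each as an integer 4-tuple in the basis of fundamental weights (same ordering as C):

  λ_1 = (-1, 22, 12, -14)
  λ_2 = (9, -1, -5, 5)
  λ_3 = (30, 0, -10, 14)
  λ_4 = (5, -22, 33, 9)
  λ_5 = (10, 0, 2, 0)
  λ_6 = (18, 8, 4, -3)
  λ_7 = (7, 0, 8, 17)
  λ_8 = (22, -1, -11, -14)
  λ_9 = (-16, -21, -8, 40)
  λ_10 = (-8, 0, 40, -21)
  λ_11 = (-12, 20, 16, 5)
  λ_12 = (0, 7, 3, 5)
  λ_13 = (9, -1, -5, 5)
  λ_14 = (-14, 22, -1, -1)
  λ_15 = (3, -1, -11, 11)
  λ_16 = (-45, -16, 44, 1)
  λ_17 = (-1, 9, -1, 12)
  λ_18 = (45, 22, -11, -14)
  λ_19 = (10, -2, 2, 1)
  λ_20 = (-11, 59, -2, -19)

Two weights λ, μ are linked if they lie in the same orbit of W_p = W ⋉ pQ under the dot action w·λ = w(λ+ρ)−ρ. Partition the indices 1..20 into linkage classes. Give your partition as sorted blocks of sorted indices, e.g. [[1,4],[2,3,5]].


C ↔ A_4 under row/col permutation; |W(A_4)| = 120.

Each λ_j+ρ reduced to Ā_23; 4-tuples below use C's row order:

  λ_1 → (0, 10, 0, 13)
  λ_2 → (6, 0, 4, 2)
  λ_3 → (7, 6, 1, 8)
  λ_4 → (6, 0, 4, 2)
  λ_5 → (11, 1, 3, 1)
  λ_6 → (11, 1, 3, 1)
  λ_7 → (1, 8, 4, 6)
  λ_8 → (0, 10, 0, 13)
  λ_9 → (11, 1, 3, 1)
  λ_10 → (11, 1, 3, 1)
  λ_11 → (6, 0, 4, 2)
  λ_12 → (1, 8, 4, 6)
  λ_13 → (6, 0, 4, 2)
  λ_14 → (0, 10, 0, 13)
  λ_15 → (6, 0, 4, 2)
  λ_16 → (1, 1, 8, 12)
  λ_17 → (0, 10, 0, 13)
  λ_18 → (0, 10, 0, 13)
  λ_19 → (11, 1, 3, 1)
  λ_20 → (1, 8, 4, 6)

The 20 indices split into 6 linkage classes (same alcove rep ⇔ same W_23-dot-orbit):

[[1, 8, 14, 17, 18], [2, 4, 11, 13, 15], [3], [5, 6, 9, 10, 19], [7, 12, 20], [16]]


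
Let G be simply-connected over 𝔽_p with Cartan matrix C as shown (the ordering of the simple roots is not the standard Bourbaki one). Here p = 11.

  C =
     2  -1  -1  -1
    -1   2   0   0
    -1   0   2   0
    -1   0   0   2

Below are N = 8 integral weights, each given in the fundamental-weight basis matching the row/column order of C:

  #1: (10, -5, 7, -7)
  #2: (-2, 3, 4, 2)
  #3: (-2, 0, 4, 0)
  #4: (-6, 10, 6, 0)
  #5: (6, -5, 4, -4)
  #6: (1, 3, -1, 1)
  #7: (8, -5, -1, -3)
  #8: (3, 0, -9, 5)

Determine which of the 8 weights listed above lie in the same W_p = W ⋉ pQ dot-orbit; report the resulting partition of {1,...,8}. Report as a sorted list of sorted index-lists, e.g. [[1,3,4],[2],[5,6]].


Type D_4, rank 4, |W|=192; reorder rows/cols to standard.

Ā_11 reps of the 8 weights (D_4, coords as presented):

    [1] (2, 4, 0, 2)
    [2] (1, 3, 4, 2)
    [3] (1, 0, 4, 0)
    [4] (2, 4, 0, 2)
    [5] (1, 3, 4, 2)
    [6] (2, 4, 0, 2)
    [7] (2, 4, 0, 2)
    [8] (1, 3, 4, 2)

These 8 weights hit 3 W_11-dot-orbits; sizes (4, 3, 1):

[[1, 4, 6, 7], [2, 5, 8], [3]]


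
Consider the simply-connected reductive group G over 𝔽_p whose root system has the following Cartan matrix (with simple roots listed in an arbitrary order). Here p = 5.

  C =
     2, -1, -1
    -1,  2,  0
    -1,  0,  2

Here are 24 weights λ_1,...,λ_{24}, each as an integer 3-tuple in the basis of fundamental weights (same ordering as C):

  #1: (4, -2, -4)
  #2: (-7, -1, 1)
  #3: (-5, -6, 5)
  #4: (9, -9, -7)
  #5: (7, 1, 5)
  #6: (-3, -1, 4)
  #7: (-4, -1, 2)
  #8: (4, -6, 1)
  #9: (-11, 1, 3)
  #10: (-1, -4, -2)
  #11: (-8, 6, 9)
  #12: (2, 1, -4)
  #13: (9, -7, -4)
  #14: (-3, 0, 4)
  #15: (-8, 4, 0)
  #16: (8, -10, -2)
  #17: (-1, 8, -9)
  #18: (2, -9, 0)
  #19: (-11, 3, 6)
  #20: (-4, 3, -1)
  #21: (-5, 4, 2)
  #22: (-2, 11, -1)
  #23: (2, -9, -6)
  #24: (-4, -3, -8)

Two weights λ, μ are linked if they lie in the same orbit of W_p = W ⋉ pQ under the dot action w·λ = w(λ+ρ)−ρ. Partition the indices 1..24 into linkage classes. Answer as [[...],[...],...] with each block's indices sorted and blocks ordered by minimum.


C ↔ A_3 under row/col permutation; |W(A_3)| = 24.

Alcove-folded reps (p=5, 24 weights, presented ϖ-order):

  [1] (1, 1, 3)
  [2] (3, 1, 1)
  [3] (1, 0, 1)
  [4] (0, 1, 3)
  [5] (1, 1, 3)
  [6] (0, 2, 3)
  [7] (0, 3, 0)
  [8] (0, 3, 0)
  [9] (0, 1, 3)
  [10] (0, 1, 3)
  [11] (0, 3, 0)
  [12] (0, 2, 3)
  [13] (1, 0, 1)
  [14] (1, 1, 3)
  [15] (0, 1, 3)
  [16] (3, 1, 1)
  [17] (1, 0, 1)
  [18] (1, 0, 1)
  [19] (1, 0, 1)
  [20] (0, 1, 3)
  [21] (3, 1, 1)
  [22] (3, 1, 1)
  [23] (0, 3, 0)
  [24] (0, 2, 3)

Linkage partition of the 24 weights (6 classes, p=5):

[[1, 5, 14], [2, 16, 21, 22], [3, 13, 17, 18, 19], [4, 9, 10, 15, 20], [6, 12, 24], [7, 8, 11, 23]]


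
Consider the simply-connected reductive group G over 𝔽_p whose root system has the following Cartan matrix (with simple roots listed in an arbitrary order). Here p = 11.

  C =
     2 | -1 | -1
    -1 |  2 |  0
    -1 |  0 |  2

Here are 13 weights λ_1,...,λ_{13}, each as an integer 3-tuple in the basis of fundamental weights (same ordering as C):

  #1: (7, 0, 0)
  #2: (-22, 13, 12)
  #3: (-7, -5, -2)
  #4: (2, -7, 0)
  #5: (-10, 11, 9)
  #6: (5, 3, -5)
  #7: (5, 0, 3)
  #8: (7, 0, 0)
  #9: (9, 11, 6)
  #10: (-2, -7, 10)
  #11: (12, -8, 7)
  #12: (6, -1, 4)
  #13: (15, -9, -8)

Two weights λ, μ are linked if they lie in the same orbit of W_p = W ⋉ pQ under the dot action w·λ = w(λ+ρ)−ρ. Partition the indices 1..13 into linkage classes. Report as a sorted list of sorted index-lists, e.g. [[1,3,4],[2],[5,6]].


A_3 Cartan matrix, 3 simple roots permuted; ρ=(1,1,1).

λ_j+ρ reflected into Ā_11 (⟨·,θ^∨⟩≤11); 3-tuples as given:

  [1] (8, 1, 1) · [2] (1, 3, 2) · [3] (6, 1, 4) · [4] (1, 3, 2) · [5] (8, 1, 1) · [6] (2, 4, 4) · [7] (6, 1, 4) · [8] (8, 1, 1) · [9] (6, 1, 4) · [10] (6, 1, 4) · [11] (1, 3, 2) · [12] (6, 1, 4) · [13] (1, 3, 2)

Linkage partition of the 13 weights (4 classes, p=11):

[[1, 5, 8], [2, 4, 11, 13], [3, 7, 9, 10, 12], [6]]


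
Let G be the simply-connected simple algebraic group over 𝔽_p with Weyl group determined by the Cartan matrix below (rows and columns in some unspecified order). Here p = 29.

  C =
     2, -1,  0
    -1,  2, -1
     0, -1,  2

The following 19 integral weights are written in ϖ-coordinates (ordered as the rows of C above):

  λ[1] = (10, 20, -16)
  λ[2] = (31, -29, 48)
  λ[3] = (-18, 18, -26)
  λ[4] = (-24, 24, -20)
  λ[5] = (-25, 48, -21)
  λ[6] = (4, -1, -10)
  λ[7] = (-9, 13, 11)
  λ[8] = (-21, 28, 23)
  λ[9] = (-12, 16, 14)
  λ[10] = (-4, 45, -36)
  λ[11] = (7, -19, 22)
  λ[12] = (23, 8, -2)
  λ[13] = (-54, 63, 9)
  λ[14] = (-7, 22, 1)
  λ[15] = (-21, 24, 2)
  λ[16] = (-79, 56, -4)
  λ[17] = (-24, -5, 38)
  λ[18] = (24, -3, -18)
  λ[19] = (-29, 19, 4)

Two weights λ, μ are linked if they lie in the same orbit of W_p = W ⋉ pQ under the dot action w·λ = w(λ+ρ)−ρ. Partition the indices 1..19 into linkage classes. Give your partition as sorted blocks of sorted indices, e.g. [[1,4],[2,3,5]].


A_3 Cartan matrix, 3 simple roots permuted; ρ=(1,1,1).

Each λ_j+ρ reduced to Ā_29; 3-tuples below use C's row order:

  λ_1 → (8, 6, 12);  λ_2 → (20, 5, 3);  λ_3 → (6, 17, 2);  λ_4 → (6, 17, 2);  λ_5 → (4, 5, 0);  λ_6 → (4, 5, 0);  λ_7 → (8, 6, 12);  λ_8 → (4, 5, 0);  λ_9 → (8, 6, 12);  λ_10 → (8, 6, 12);  λ_11 → (10, 8, 5);  λ_12 → (20, 5, 3);  λ_13 → (10, 8, 5);  λ_14 → (6, 17, 2);  λ_15 → (20, 5, 3);  λ_16 → (20, 5, 3);  λ_17 → (6, 17, 2);  λ_18 → (6, 17, 2);  λ_19 → (20, 5, 3)

Partition of {1..19} into 5 W_29-dot-orbits:

[[1, 7, 9, 10], [2, 12, 15, 16, 19], [3, 4, 14, 17, 18], [5, 6, 8], [11, 13]]


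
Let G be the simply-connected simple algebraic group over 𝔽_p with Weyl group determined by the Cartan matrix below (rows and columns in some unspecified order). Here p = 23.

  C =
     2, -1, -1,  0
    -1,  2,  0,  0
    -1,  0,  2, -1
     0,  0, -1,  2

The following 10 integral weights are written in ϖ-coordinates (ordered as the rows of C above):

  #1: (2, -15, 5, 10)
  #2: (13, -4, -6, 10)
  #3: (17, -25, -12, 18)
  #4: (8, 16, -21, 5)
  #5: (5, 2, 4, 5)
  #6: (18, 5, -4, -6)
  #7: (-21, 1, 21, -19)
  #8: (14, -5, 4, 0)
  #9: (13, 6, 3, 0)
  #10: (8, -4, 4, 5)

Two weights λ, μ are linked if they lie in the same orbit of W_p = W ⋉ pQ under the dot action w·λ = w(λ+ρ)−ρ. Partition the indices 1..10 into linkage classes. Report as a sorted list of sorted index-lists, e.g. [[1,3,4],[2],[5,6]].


C ↔ A_4 under row/col permutation; |W(A_4)| = 120.

Each λ_j+ρ reduced to Ā_23; 4-tuples below use C's row order:

  1: (6, 3, 5, 6)
  2: (6, 3, 5, 6)
  3: (11, 4, 5, 1)
  4: (6, 3, 5, 6)
  5: (6, 3, 5, 6)
  6: (11, 4, 5, 1)
  7: (14, 4, 2, 2)
  8: (11, 4, 5, 1)
  9: (14, 4, 2, 2)
  10: (6, 3, 5, 6)

These 10 weights hit 3 W_23-dot-orbits; sizes (5, 3, 2):

[[1, 2, 4, 5, 10], [3, 6, 8], [7, 9]]


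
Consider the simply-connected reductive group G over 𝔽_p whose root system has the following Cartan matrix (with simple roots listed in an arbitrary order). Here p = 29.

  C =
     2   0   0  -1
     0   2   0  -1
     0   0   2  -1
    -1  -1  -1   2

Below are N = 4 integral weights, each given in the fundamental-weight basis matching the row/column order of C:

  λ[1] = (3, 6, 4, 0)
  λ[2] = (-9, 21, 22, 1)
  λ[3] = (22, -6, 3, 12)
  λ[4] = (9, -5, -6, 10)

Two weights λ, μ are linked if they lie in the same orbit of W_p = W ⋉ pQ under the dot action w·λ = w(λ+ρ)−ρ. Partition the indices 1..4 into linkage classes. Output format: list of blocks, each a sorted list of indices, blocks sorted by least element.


Dynkin diagram of C (from the 6 off-diagonal −1 entries): D_4.

Ā_29 reps of the 4 weights (D_4, coords as presented):

    λ_1 → (4, 7, 5, 1)
    λ_2 → (10, 4, 5, 2)
    λ_3 → (10, 4, 5, 2)
    λ_4 → (10, 4, 5, 2)

The 4 indices split into 2 linkage classes (same alcove rep ⇔ same W_29-dot-orbit):

[[1], [2, 3, 4]]


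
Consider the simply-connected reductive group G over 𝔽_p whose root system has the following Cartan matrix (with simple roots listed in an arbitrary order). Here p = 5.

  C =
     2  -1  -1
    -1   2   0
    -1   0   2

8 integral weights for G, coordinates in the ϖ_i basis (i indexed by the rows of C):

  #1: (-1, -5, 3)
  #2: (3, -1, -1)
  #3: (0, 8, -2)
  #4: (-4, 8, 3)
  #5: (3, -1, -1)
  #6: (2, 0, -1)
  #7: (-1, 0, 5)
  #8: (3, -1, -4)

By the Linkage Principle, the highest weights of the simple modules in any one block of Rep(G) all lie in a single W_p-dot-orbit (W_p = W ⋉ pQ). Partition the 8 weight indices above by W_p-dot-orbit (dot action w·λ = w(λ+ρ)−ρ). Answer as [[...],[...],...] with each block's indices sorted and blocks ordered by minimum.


C ↔ A_3 under row/col permutation; |W(A_3)| = 24.

W_5-reps of the 8 weights in Ā_5 (same 3-coord order as C):

  λ_1+ρ ↦ (4, 0, 0)
  λ_2+ρ ↦ (4, 0, 0)
  λ_3+ρ ↦ (4, 0, 0)
  λ_4+ρ ↦ (1, 0, 3)
  λ_5+ρ ↦ (4, 0, 0)
  λ_6+ρ ↦ (3, 1, 0)
  λ_7+ρ ↦ (1, 0, 3)
  λ_8+ρ ↦ (1, 0, 3)

These 8 weights hit 3 W_5-dot-orbits; sizes (4, 3, 1):

[[1, 2, 3, 5], [4, 7, 8], [6]]


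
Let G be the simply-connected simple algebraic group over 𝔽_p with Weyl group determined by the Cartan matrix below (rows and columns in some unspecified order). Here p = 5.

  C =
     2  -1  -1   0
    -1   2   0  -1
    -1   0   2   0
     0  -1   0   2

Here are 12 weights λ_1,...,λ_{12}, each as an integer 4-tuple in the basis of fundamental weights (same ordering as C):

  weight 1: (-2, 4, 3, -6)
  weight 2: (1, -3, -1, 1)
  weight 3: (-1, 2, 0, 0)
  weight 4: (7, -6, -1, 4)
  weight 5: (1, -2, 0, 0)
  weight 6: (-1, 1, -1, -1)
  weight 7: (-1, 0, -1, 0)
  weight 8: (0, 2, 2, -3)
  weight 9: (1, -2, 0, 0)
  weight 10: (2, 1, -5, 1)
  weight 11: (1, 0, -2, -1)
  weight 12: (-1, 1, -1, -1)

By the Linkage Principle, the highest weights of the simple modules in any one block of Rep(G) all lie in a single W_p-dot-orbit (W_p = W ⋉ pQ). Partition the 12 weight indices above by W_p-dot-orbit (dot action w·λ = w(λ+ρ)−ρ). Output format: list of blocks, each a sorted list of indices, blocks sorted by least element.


Dynkin diagram of C (from the 6 off-diagonal −1 entries): A_4.

λ_j+ρ reflected into Ā_5 (⟨·,θ^∨⟩≤5); 4-tuples as given:

  λ_1+ρ ↦ (0, 1, 0, 1);  λ_2+ρ ↦ (0, 2, 0, 0);  λ_3+ρ ↦ (0, 3, 1, 1);  λ_4+ρ ↦ (0, 2, 0, 0);  λ_5+ρ ↦ (1, 1, 1, 0);  λ_6+ρ ↦ (0, 2, 0, 0);  λ_7+ρ ↦ (0, 1, 0, 1);  λ_8+ρ ↦ (1, 1, 1, 0);  λ_9+ρ ↦ (1, 1, 1, 0);  λ_10+ρ ↦ (1, 1, 1, 0);  λ_11+ρ ↦ (1, 1, 1, 0);  λ_12+ρ ↦ (0, 2, 0, 0)

The 12 indices split into 4 linkage classes (same alcove rep ⇔ same W_5-dot-orbit):

[[1, 7], [2, 4, 6, 12], [3], [5, 8, 9, 10, 11]]


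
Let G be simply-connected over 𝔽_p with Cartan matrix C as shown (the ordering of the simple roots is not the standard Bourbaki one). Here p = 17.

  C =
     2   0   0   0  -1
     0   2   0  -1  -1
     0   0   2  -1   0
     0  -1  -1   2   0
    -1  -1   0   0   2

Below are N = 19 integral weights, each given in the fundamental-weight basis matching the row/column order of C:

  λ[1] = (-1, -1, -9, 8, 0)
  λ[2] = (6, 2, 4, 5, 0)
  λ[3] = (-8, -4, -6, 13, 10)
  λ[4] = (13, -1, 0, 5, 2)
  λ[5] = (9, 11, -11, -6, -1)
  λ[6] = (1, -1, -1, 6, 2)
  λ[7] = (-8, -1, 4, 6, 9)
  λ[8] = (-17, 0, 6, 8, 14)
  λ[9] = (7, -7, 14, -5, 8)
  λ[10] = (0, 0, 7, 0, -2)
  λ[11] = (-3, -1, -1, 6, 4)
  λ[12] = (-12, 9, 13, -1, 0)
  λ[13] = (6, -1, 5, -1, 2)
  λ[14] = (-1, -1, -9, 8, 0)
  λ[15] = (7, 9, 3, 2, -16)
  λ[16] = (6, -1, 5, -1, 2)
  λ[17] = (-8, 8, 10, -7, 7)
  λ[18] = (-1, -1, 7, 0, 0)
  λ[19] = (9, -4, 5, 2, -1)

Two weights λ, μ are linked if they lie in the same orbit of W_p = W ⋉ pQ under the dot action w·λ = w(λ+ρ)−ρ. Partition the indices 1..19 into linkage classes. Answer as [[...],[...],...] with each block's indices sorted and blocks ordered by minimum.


Root system A_5: the 5×5 matrix C matches after relabeling.

Each λ_j+ρ reduced to Ā_17; 5-tuples below use C's row order:

    λ_1 → (0, 0, 8, 1, 1)
    λ_2 → (2, 3, 0, 6, 1)
    λ_3 → (2, 3, 0, 6, 1)
    λ_4 → (7, 0, 6, 0, 3)
    λ_5 → (2, 0, 0, 7, 3)
    λ_6 → (2, 0, 0, 7, 3)
    λ_7 → (2, 0, 0, 7, 3)
    λ_8 → (0, 0, 8, 1, 1)
    λ_9 → (2, 3, 0, 6, 1)
    λ_10 → (0, 0, 8, 1, 1)
    λ_11 → (2, 0, 0, 7, 3)
    λ_12 → (7, 0, 6, 0, 3)
    λ_13 → (7, 0, 6, 0, 3)
    λ_14 → (0, 0, 8, 1, 1)
    λ_15 → (7, 3, 2, 2, 3)
    λ_16 → (7, 0, 6, 0, 3)
    λ_17 → (2, 3, 0, 6, 1)
    λ_18 → (0, 0, 8, 1, 1)
    λ_19 → (7, 0, 6, 0, 3)

These 19 weights hit 5 W_17-dot-orbits; sizes (5, 4, 5, 4, 1):

[[1, 8, 10, 14, 18], [2, 3, 9, 17], [4, 12, 13, 16, 19], [5, 6, 7, 11], [15]]


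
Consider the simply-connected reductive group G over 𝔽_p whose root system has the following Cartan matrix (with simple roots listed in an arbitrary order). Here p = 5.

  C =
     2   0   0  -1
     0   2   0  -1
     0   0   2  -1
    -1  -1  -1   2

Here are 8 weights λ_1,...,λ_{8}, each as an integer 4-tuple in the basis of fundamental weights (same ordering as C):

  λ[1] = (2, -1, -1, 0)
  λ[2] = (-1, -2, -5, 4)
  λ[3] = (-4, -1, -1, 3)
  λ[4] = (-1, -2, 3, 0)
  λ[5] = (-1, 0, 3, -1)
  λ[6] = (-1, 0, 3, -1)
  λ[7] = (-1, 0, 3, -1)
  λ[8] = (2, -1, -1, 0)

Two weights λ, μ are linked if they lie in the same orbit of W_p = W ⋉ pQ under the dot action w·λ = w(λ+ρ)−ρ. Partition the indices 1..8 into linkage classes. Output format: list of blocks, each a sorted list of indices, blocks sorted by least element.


D_4 Cartan matrix, 4 simple roots permuted; ρ=(1,1,1,1).

Alcove-folded reps (p=5, 8 weights, presented ϖ-order):

    λ_1 → (3, 0, 0, 1)
    λ_2 → (0, 1, 4, 0)
    λ_3 → (3, 0, 0, 1)
    λ_4 → (0, 1, 4, 0)
    λ_5 → (0, 1, 4, 0)
    λ_6 → (0, 1, 4, 0)
    λ_7 → (0, 1, 4, 0)
    λ_8 → (3, 0, 0, 1)

Grouping the 8 weights by Ā_5-representative: 2 linkage classes.

[[1, 3, 8], [2, 4, 5, 6, 7]]


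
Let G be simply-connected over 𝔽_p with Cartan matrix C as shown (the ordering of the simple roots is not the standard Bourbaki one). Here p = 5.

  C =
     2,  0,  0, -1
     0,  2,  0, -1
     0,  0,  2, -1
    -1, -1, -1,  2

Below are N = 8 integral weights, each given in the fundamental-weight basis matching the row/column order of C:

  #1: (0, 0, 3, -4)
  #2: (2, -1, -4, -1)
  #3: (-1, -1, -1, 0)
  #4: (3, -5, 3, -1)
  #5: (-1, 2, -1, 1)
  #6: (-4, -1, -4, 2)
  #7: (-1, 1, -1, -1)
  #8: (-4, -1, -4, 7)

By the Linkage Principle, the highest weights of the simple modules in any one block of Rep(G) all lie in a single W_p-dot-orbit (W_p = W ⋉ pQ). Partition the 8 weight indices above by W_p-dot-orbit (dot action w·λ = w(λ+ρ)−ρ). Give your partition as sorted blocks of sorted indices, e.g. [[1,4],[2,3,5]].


Type D_4, rank 4, |W|=192; reorder rows/cols to standard.

Alcove-folded reps (p=5, 8 weights, presented ϖ-order):

  1: (1, 1, 0, 1)
  2: (0, 3, 0, 0)
  3: (0, 0, 0, 1)
  4: (0, 0, 0, 1)
  5: (0, 3, 0, 0)
  6: (0, 3, 0, 0)
  7: (0, 2, 0, 0)
  8: (0, 3, 0, 0)

4 distinct reps among the 8 weights ⇒ 4 W_5-linkage classes:

[[1], [2, 5, 6, 8], [3, 4], [7]]


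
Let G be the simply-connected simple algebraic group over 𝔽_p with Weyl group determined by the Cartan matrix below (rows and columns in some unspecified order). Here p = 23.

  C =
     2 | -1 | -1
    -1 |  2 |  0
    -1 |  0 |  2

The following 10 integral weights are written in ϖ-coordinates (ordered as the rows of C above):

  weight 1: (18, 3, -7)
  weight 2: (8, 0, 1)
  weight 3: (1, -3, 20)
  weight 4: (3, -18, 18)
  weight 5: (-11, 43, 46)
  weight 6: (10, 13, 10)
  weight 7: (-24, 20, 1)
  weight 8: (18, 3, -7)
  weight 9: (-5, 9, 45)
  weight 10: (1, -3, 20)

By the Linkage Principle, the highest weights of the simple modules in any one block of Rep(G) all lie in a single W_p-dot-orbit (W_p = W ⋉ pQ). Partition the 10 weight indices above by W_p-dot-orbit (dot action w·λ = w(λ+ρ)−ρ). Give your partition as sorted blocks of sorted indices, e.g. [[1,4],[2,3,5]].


C ↔ A_3 under row/col permutation; |W(A_3)| = 24.

Folding the 10 weights λ_j+ρ into Ā_23 (reps in the given 3-coord order):

  λ_1 → (13, 4, 6) · λ_2 → (9, 1, 2) · λ_3 → (0, 2, 21) · λ_4 → (13, 4, 6) · λ_5 → (9, 1, 2) · λ_6 → (9, 1, 2) · λ_7 → (0, 2, 21) · λ_8 → (13, 4, 6) · λ_9 → (13, 4, 6) · λ_10 → (0, 2, 21)

Grouping the 10 weights by Ā_23-representative: 3 linkage classes.

[[1, 4, 8, 9], [2, 5, 6], [3, 7, 10]]


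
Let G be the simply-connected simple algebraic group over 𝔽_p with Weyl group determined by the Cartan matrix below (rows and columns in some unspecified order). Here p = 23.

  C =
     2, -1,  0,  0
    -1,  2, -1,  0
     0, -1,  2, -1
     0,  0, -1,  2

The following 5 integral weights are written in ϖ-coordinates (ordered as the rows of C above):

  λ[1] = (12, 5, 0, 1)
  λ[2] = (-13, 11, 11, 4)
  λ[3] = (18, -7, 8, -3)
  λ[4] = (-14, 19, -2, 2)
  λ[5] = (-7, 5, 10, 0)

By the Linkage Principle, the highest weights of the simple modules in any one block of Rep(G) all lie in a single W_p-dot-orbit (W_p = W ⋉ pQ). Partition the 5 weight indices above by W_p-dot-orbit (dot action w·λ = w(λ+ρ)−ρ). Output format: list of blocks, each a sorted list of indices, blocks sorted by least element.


Cartan matrix: type A_4 (|W|=120); un-permuting the 4 rows.

Each λ_j+ρ reduced to Ā_23; 4-tuples below use C's row order:

  1: (13, 6, 1, 2) · 2: (6, 0, 11, 1) · 3: (13, 6, 1, 2) · 4: (13, 6, 1, 2) · 5: (6, 0, 11, 1)

Grouping the 5 weights by Ā_23-representative: 2 linkage classes.

[[1, 3, 4], [2, 5]]


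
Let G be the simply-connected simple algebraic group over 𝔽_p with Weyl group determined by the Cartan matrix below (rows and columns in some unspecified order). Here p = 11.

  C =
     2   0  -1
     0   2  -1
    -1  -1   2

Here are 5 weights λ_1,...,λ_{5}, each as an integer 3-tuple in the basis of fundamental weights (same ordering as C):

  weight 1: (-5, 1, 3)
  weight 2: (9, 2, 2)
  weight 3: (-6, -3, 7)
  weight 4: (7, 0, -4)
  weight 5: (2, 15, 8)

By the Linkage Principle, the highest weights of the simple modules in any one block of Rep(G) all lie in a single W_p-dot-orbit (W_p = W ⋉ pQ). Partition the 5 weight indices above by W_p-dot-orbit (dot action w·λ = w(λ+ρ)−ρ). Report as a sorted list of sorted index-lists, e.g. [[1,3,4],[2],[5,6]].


C ↔ A_3 under row/col permutation; |W(A_3)| = 24.

Folding the 5 weights λ_j+ρ into Ā_11 (reps in the given 3-coord order):

  λ_1+ρ ↦ (4, 2, 0)
  λ_2+ρ ↦ (5, 2, 1)
  λ_3+ρ ↦ (5, 2, 1)
  λ_4+ρ ↦ (5, 2, 1)
  λ_5+ρ ↦ (5, 2, 1)

Partition of {1..5} into 2 W_11-dot-orbits:

[[1], [2, 3, 4, 5]]


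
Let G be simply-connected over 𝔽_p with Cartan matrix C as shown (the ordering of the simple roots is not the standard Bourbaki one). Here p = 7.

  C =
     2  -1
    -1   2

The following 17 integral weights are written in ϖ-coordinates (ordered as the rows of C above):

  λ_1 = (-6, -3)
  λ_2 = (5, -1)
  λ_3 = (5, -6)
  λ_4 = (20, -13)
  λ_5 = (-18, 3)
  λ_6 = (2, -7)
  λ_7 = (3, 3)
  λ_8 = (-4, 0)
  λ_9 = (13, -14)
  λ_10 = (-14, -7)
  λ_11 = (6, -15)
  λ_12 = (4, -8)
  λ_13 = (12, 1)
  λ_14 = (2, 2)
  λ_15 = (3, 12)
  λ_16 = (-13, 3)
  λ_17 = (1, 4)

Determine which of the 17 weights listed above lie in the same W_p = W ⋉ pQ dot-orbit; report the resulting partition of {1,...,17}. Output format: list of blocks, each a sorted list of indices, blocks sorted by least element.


A_2 Cartan matrix, 2 simple roots permuted; ρ=(1,1).

Each λ_j+ρ reduced to Ā_7; 2-tuples below use C's row order:

  1: (2, 5)
  2: (6, 0)
  3: (1, 5)
  4: (2, 5)
  5: (3, 3)
  6: (3, 3)
  7: (3, 3)
  8: (1, 2)
  9: (6, 0)
  10: (1, 5)
  11: (0, 0)
  12: (2, 5)
  13: (1, 5)
  14: (3, 3)
  15: (3, 3)
  16: (1, 2)
  17: (2, 5)

These 17 weights hit 6 W_7-dot-orbits; sizes (4, 2, 3, 5, 2, 1):

[[1, 4, 12, 17], [2, 9], [3, 10, 13], [5, 6, 7, 14, 15], [8, 16], [11]]


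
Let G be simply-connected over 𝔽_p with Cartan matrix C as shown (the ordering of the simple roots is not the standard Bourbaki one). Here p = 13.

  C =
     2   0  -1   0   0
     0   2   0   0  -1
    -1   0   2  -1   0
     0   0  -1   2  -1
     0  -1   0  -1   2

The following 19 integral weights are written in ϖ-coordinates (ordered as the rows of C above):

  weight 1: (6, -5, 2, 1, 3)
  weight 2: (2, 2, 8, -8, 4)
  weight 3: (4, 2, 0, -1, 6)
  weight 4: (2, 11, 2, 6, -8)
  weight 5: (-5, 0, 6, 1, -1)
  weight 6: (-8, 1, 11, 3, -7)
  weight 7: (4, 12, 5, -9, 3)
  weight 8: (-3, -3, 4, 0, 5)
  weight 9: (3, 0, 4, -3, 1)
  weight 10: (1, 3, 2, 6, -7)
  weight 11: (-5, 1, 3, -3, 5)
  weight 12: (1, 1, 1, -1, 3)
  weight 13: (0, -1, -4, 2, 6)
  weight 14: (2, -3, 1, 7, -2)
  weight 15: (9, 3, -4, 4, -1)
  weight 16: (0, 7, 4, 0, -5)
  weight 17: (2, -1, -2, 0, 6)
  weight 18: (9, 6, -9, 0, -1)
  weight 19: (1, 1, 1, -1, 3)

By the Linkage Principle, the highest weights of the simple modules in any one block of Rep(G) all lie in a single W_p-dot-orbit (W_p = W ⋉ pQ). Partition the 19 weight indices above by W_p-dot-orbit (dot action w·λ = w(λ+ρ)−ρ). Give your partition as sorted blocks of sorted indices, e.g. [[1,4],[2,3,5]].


Type A_5, rank 5, |W|=720; reorder rows/cols to standard.

Alcove-folded reps (p=13, 19 weights, presented ϖ-order):

    1: (4, 1, 3, 2, 0)
    2: (3, 1, 2, 5, 2)
    3: (2, 0, 1, 0, 7)
    4: (2, 0, 1, 0, 7)
    5: (4, 1, 3, 2, 0)
    6: (4, 1, 3, 2, 0)
    7: (2, 2, 2, 0, 4)
    8: (2, 2, 3, 1, 4)
    9: (4, 1, 3, 2, 0)
    10: (2, 2, 3, 1, 4)
    11: (2, 2, 2, 0, 4)
    12: (2, 2, 2, 0, 4)
    13: (2, 0, 1, 0, 7)
    14: (3, 1, 2, 5, 2)
    15: (4, 1, 3, 2, 0)
    16: (1, 4, 2, 3, 1)
    17: (2, 0, 1, 0, 7)
    18: (2, 0, 1, 0, 7)
    19: (2, 2, 2, 0, 4)

Grouping the 19 weights by Ā_13-representative: 6 linkage classes.

[[1, 5, 6, 9, 15], [2, 14], [3, 4, 13, 17, 18], [7, 11, 12, 19], [8, 10], [16]]


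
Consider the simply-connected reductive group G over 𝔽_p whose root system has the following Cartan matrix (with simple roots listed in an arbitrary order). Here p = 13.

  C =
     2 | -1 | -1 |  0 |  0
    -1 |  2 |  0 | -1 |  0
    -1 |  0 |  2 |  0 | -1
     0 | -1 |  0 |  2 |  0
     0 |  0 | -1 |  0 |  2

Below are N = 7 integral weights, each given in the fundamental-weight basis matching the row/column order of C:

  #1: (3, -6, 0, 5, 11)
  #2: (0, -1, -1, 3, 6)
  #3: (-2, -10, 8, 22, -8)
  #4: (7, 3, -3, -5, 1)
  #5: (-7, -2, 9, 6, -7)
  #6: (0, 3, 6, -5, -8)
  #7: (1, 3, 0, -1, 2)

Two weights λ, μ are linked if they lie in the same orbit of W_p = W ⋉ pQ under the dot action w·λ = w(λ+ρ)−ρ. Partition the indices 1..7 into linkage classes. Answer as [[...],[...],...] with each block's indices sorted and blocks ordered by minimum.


C ↔ A_5 under row/col permutation; |W(A_5)| = 720.

Alcove-folded reps (p=13, 7 weights, presented ϖ-order):

    λ_1 → (1, 0, 0, 4, 7)
    λ_2 → (1, 0, 0, 4, 7)
    λ_3 → (1, 0, 1, 3, 7)
    λ_4 → (6, 0, 2, 4, 0)
    λ_5 → (2, 4, 1, 0, 3)
    λ_6 → (1, 0, 0, 4, 7)
    λ_7 → (2, 4, 1, 0, 3)

These 7 weights hit 4 W_13-dot-orbits; sizes (3, 1, 1, 2):

[[1, 2, 6], [3], [4], [5, 7]]
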